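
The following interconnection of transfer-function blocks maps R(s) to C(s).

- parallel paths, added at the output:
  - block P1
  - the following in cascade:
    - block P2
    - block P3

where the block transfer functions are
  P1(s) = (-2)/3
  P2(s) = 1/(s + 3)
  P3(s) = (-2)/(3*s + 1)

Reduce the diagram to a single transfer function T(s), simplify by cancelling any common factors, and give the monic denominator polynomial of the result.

First reduce the diagram to T(s).

Step 1: series reduction of P2, P3: (-2)/(3*s^2 + 10*s + 3)
Step 2: add P1, (P2*P3) (parallel): (-6*s^2 - 20*s - 12)/(9*s^2 + 30*s + 9)
T(s) is the step-2 result (common factors already cancelled). Leading coefficient of the denominator: 9. Divide through by 9 for the monic polynomial.

Answer: s^2 + 10*s/3 + 1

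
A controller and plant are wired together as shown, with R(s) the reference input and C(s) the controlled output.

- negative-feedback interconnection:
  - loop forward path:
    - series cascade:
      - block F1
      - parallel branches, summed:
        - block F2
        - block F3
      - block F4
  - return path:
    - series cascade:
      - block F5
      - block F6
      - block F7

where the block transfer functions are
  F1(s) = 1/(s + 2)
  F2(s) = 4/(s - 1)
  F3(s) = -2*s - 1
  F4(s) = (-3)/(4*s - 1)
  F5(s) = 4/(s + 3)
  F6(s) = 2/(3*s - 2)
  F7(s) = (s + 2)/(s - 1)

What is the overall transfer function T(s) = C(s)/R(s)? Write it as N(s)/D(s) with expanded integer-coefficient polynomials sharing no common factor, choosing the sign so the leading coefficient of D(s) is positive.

Reducing step by step:

1. add F2, F3 (parallel) -> (-2*s^2 + s + 5)/(s - 1)
2. multiply F1, (F2+F3), F4 (series) -> (6*s^2 - 3*s - 15)/(4*s^3 + 3*s^2 - 9*s + 2)
3. multiply F5, F6, F7 (series) -> (8*s + 16)/(3*s^3 + 4*s^2 - 13*s + 6)
4. collapse the loop ((F1*(F2+F3)*F4) forward, (F5*F6*F7) return); the result is T(s) itself (integer coefficients, no common factor, positive leading denominator coefficient)

Answer: (18*s^5 + 15*s^4 - 135*s^3 + 15*s^2 + 177*s - 90)/(12*s^6 + 25*s^5 - 67*s^4 + 3*s^3 + 215*s^2 - 248*s - 228)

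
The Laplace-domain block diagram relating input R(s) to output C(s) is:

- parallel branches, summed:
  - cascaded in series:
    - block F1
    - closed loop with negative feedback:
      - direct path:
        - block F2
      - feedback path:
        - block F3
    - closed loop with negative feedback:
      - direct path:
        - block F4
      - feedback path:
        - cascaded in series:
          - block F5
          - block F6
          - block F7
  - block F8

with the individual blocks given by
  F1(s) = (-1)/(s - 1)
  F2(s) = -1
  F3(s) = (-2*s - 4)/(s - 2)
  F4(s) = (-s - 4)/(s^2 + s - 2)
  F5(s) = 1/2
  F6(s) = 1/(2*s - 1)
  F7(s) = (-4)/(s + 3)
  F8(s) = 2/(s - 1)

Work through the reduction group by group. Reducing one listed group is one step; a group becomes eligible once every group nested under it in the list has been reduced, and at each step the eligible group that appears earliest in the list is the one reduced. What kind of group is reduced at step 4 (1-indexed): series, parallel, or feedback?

Answer: series

Working:
(1) apply the feedback formula to F2, F3
(2) cascade F5, F6, F7
(3) apply the feedback formula to F4, (F5*F6*F7)
(4) combine F1, [F2/(1+F2*F3)], [F4/(1+F4*(F5*F6*F7))] in series
(5) combine (F1*[F2/(1+F2*F3)]*[F4/(1+F4*(F5*F6*F7))]), F8 in parallel
The group at step 4 is a series group.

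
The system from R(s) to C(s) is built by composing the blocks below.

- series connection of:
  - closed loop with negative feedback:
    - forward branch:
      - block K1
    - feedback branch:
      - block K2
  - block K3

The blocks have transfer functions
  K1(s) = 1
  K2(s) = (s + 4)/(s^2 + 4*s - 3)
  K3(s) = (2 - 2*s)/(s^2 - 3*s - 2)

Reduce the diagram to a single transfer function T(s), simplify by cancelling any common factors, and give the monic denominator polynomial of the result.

First reduce the diagram to T(s).

Step 1. apply the feedback formula to K1, K2 -> (s^2 + 4*s - 3)/(s^2 + 5*s + 1)
Step 2. cascade [K1/(1+K1*K2)], K3 -> (-2*s^3 - 6*s^2 + 14*s - 6)/(s^4 + 2*s^3 - 16*s^2 - 13*s - 2)
The result of step 2 is T(s) in lowest terms. Its denominator already has leading coefficient 1, so it is monic as it stands.

Answer: s^4 + 2*s^3 - 16*s^2 - 13*s - 2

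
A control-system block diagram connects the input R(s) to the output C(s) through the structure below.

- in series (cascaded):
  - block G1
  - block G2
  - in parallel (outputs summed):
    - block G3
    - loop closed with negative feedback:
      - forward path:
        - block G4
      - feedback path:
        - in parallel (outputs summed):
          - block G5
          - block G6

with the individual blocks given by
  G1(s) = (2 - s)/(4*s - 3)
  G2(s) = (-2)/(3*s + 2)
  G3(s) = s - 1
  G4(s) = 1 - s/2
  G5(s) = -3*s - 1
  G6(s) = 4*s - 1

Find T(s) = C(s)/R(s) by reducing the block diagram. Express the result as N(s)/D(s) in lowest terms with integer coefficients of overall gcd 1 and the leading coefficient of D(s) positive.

Step 1 - add G5, G6 (parallel) gives s - 2
Step 2 - apply the feedback formula to G4, (G5+G6) gives (s - 2)/(s^2 - 4*s + 2)
Step 3 - combine G3, [G4/(1+G4*(G5+G6))] in parallel gives (s^3 - 5*s^2 + 7*s - 4)/(s^2 - 4*s + 2)
Step 4 - series reduction of G1, G2, (G3+[G4/(1+G4*(G5+G6))]), which is the overall transfer function T(s) = C(s)/R(s) in lowest terms

Therefore the answer is (2*s^4 - 14*s^3 + 34*s^2 - 36*s + 16)/(12*s^4 - 49*s^3 + 22*s^2 + 22*s - 12).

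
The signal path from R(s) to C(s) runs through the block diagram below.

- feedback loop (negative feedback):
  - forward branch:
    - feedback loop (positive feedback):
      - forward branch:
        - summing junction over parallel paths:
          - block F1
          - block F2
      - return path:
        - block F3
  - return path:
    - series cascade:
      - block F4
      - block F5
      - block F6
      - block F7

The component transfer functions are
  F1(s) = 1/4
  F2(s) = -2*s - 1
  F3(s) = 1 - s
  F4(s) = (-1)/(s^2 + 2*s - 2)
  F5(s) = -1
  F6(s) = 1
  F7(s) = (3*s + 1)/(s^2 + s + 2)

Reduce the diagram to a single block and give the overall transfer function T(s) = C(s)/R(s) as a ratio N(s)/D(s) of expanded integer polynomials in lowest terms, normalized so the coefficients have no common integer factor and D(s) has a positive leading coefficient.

(1) parallel reduction of F1, F2; result -2*s - 3/4
(2) feedback reduction of (F1+F2), F3; result (8*s + 3)/(8*s^2 - 5*s - 7)
(3) series reduction of F4, F5, F6, F7; result (3*s + 1)/(s^4 + 3*s^3 + 2*s^2 + 2*s - 4)
(4) collapse the loop ([(F1+F2)/(1-(F1+F2)*F3)] forward, (F4*F5*F6*F7) return), which is the overall transfer function T(s) = C(s)/R(s) in lowest terms

Final answer: (8*s^5 + 27*s^4 + 25*s^3 + 22*s^2 - 26*s - 12)/(8*s^6 + 19*s^5 - 6*s^4 - 15*s^3 - 32*s^2 + 23*s + 31)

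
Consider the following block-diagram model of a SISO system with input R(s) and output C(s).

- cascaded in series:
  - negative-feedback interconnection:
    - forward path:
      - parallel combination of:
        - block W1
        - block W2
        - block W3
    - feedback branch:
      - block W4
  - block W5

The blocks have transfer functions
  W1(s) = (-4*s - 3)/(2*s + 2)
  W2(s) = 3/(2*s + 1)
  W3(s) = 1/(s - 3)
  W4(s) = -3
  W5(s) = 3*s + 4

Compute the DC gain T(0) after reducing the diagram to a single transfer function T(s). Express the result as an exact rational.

First reduce the diagram to T(s).

Step 1: sum the parallel branches W1, W2, W3 = (-8*s^3 + 24*s^2 + 21*s - 7)/(4*s^3 - 6*s^2 - 16*s - 6)
Step 2: apply the feedback formula to (W1+W2+W3), W4 = (-8*s^3 + 24*s^2 + 21*s - 7)/(28*s^3 - 78*s^2 - 79*s + 15)
Step 3: series reduction of [(W1+W2+W3)/(1+(W1+W2+W3)*W4)], W5 = (-24*s^4 + 40*s^3 + 159*s^2 + 63*s - 28)/(28*s^3 - 78*s^2 - 79*s + 15)
Step 3 gives the overall T(s). Then T(0) = -28/15.

Answer: -28/15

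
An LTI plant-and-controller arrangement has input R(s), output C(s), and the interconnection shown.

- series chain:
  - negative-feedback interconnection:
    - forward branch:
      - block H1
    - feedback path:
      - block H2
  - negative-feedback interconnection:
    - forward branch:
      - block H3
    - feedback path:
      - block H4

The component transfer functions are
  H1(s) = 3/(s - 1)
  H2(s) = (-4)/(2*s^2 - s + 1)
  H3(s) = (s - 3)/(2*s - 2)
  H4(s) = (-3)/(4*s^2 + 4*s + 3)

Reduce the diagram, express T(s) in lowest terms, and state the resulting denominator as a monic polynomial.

Step 1: reduce the feedback loop with forward H1 and return H2 -> (6*s^2 - 3*s + 3)/(2*s^3 - 3*s^2 + 2*s - 13)
Step 2: collapse the loop (H3 forward, H4 return) -> (4*s^3 - 8*s^2 - 9*s - 9)/(8*s^3 - 5*s + 3)
Step 3: series reduction of [H1/(1+H1*H2)], [H3/(1+H3*H4)] -> (24*s^5 - 60*s^4 - 18*s^3 - 51*s^2 - 27)/(16*s^6 - 24*s^5 + 6*s^4 - 83*s^3 - 19*s^2 + 71*s - 39)
That last expression is T(s), already simplified. Scaling its denominator by 1/16 (the reciprocal of the leading coefficient) yields the monic denominator.

Therefore the answer is s^6 - 3*s^5/2 + 3*s^4/8 - 83*s^3/16 - 19*s^2/16 + 71*s/16 - 39/16.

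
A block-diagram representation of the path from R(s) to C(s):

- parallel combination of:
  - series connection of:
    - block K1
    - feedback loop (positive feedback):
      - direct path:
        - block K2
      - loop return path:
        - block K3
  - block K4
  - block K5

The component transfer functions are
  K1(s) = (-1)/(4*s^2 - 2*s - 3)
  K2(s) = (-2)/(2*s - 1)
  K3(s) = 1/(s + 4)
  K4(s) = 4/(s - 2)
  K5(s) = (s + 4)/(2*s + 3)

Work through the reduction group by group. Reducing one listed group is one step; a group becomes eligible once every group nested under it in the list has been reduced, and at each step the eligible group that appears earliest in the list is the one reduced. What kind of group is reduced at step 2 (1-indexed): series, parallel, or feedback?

Step 1 - apply the feedback formula to K2, K3
Step 2 - series reduction of K1, [K2/(1-K2*K3)]
Step 3 - parallel reduction of (K1*[K2/(1-K2*K3)]), K4, K5
At step 2 the group reduced is series.

Hence the answer: series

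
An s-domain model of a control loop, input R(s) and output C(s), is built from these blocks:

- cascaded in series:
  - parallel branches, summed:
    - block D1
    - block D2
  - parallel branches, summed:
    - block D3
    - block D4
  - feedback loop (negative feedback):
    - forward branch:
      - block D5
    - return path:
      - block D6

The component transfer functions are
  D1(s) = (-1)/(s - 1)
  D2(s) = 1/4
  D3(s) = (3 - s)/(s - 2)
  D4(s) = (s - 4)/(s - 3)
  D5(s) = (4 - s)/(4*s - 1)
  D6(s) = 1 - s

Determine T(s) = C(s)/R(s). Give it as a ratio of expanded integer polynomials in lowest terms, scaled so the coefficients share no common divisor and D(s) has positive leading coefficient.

Reducing step by step:

(1) sum the parallel branches D1, D2 -> (s - 5)/(4*s - 4)
(2) sum the parallel branches D3, D4 -> (-1)/(s^2 - 5*s + 6)
(3) collapse the loop (D5 forward, D6 return) -> (4 - s)/(s^2 - s + 3)
(4) series reduction of (D1+D2), (D3+D4), [D5/(1+D5*D6)] - this is the overall T(s), already in the required normalized form

Answer: (s^2 - 9*s + 20)/(4*s^5 - 28*s^4 + 80*s^3 - 140*s^2 + 156*s - 72)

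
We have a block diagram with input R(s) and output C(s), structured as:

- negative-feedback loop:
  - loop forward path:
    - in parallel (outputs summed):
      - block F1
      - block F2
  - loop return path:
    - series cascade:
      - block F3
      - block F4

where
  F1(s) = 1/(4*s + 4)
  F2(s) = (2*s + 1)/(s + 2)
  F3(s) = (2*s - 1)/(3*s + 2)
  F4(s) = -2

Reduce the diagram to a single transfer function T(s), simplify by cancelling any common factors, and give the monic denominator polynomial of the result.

Step 1 - sum the parallel branches F1, F2: (8*s^2 + 13*s + 6)/(4*s^2 + 12*s + 8)
Step 2 - cascade F3, F4: (2 - 4*s)/(3*s + 2)
Step 3 - reduce the feedback loop with forward (F1+F2) and return (F3*F4): (-24*s^3 - 55*s^2 - 44*s - 12)/(20*s^3 - 8*s^2 - 50*s - 28)
T(s) is the step-3 result (common factors already cancelled). Leading coefficient of the denominator: 20. Divide through by 20 for the monic polynomial.

Answer: s^3 - 2*s^2/5 - 5*s/2 - 7/5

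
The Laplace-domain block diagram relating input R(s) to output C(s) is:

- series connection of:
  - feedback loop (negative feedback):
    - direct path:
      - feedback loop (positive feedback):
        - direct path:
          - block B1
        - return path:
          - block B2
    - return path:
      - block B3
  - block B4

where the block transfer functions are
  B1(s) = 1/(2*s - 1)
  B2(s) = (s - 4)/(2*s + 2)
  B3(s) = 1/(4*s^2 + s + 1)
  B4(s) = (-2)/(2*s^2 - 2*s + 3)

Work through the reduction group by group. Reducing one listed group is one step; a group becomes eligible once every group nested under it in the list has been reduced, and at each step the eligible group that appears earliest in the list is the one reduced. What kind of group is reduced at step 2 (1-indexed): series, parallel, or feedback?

[1] feedback reduction of B1, B2
[2] collapse the loop ([B1/(1-B1*B2)] forward, B3 return)
[3] series reduction of [[B1/(1-B1*B2)]/(1+[B1/(1-B1*B2)]*B3)], B4
At step 2 the group reduced is feedback.

Final answer: feedback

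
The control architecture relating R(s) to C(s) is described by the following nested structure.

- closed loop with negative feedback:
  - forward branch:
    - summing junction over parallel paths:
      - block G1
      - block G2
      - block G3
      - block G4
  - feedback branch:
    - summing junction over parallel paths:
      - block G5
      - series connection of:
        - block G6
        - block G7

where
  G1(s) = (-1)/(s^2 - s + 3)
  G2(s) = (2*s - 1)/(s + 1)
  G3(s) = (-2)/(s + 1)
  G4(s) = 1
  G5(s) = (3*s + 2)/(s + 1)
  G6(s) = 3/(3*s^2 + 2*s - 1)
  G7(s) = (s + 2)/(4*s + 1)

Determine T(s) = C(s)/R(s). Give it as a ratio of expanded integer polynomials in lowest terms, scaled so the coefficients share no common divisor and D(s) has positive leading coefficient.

The answer is (36*s^6 - 27*s^5 + 59*s^4 + 33*s^3 - 92*s^2 + 4*s + 7)/(120*s^6 - 106*s^5 + 271*s^4 + 37*s^3 - 158*s^2 + 46*s - 31).

Reasoning:
(1) parallel reduction of G1, G2, G3, G4, giving (3*s^3 - 5*s^2 + 10*s - 7)/(s^3 + 2*s + 3)
(2) reduce the series chain G6, G7, giving (3*s + 6)/(12*s^3 + 11*s^2 - 2*s - 1)
(3) reduce the parallel group G5, (G6*G7), giving (36*s^3 + 21*s^2 - 2*s + 4)/(12*s^3 + 11*s^2 - 2*s - 1)
(4) feedback reduction of (G1+G2+G3+G4), (G5+(G6*G7)), giving the overall T(s)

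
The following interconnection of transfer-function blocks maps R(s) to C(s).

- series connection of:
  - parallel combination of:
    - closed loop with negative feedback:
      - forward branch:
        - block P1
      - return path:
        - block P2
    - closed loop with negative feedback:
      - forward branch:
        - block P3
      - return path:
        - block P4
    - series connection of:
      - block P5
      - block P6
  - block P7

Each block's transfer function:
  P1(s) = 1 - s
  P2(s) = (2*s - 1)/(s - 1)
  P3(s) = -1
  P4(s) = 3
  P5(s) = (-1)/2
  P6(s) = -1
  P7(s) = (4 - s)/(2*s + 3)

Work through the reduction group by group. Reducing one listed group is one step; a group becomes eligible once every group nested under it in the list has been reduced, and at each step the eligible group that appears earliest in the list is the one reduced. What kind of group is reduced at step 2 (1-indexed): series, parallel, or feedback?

Reducing step by step:

1. apply the feedback formula to P1, P2
2. feedback reduction of P3, P4
3. series reduction of P5, P6
4. sum the parallel branches [P1/(1+P1*P2)], [P3/(1+P3*P4)], (P5*P6)
5. reduce the series chain ([P1/(1+P1*P2)]+[P3/(1+P3*P4)]+(P5*P6)), P7
Step 2: feedback.

Answer: feedback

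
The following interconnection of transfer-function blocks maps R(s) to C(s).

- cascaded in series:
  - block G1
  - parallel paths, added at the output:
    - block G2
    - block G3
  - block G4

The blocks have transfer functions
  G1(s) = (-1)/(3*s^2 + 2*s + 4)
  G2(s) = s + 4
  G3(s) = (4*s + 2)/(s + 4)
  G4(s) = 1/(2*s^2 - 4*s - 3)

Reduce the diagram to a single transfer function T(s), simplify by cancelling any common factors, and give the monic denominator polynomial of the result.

Reducing step by step:

Step 1. add G2, G3 (parallel) gives (s^2 + 12*s + 18)/(s + 4)
Step 2. reduce the series chain G1, (G2+G3), G4 gives (-s^2 - 12*s - 18)/(6*s^5 + 16*s^4 - 41*s^3 - 58*s^2 - 100*s - 48)
That last expression is T(s), already simplified. Scaling its denominator by 1/6 (the reciprocal of the leading coefficient) yields the monic denominator.

Answer: s^5 + 8*s^4/3 - 41*s^3/6 - 29*s^2/3 - 50*s/3 - 8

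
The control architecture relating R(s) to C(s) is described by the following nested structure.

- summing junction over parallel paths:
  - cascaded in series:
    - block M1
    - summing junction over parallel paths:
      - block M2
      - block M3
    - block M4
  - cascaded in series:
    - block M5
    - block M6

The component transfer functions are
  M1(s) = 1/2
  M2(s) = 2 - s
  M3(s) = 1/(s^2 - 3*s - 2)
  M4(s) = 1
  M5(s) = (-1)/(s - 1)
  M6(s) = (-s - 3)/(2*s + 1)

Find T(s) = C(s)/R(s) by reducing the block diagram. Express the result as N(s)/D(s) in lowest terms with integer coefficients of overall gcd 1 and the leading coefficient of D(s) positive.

The answer is (-2*s^5 + 11*s^4 - 10*s^3 - 7*s^2 - 15*s - 9)/(4*s^4 - 14*s^3 - 4*s^2 + 10*s + 4).

Reasoning:
1. sum the parallel branches M2, M3 gives (-s^3 + 5*s^2 - 4*s - 3)/(s^2 - 3*s - 2)
2. series reduction of M1, (M2+M3), M4 gives (-s^3 + 5*s^2 - 4*s - 3)/(2*s^2 - 6*s - 4)
3. cascade M5, M6 gives (s + 3)/(2*s^2 - s - 1)
4. sum the parallel branches (M1*(M2+M3)*M4), (M5*M6), giving the overall T(s)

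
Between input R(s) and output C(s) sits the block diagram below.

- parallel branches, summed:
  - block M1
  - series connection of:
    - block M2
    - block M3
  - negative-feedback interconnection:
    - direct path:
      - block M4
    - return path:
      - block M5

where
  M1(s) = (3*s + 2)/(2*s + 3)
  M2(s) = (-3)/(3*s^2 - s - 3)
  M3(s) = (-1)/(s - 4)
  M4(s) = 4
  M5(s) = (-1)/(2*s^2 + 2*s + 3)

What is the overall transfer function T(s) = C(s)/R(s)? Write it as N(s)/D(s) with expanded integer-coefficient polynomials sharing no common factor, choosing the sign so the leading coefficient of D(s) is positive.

Step 1. multiply M2, M3 (series) = 3/(3*s^3 - 13*s^2 + s + 12)
Step 2. reduce the feedback loop with forward M4 and return M5 = (8*s^2 + 8*s + 12)/(2*s^2 + 2*s - 1)
Step 3. reduce the parallel group M1, (M2*M3), [M4/(1+M4*M5)], giving the overall T(s)

Answer: (66*s^6 - 136*s^5 - 481*s^4 - 209*s^3 + 237*s^2 + 634*s + 399)/(12*s^6 - 22*s^5 - 114*s^4 - 3*s^3 + 163*s^2 + 45*s - 36)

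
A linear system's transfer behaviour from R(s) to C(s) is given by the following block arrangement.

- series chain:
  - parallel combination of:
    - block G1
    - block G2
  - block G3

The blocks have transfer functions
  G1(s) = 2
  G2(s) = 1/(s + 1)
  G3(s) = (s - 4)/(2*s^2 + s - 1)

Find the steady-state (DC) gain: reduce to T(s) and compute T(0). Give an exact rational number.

The answer is 12.

Reasoning:
[1] add G1, G2 (parallel): (2*s + 3)/(s + 1)
[2] multiply (G1+G2), G3 (series): (2*s^2 - 5*s - 12)/(2*s^3 + 3*s^2 - 1)
DC gain: substitute s = 0 into T(s) from step 2: T(0) = -12/(-1) = 12.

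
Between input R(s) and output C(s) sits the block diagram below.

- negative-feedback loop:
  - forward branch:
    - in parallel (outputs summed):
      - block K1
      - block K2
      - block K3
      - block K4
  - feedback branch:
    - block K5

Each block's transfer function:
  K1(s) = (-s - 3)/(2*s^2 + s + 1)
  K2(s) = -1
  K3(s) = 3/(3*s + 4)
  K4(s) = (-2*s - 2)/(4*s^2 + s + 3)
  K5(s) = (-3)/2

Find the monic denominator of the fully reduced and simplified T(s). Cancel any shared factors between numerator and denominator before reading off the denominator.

Reducing step by step:

Step 1: reduce the parallel group K1, K2, K3, K4, giving (-24*s^5 - 50*s^4 - 128*s^3 - 129*s^2 - 86*s - 47)/(24*s^5 + 50*s^4 + 57*s^3 + 56*s^2 + 25*s + 12)
Step 2: close the feedback loop around (K1+K2+K3+K4), K5, giving (-48*s^5 - 100*s^4 - 256*s^3 - 258*s^2 - 172*s - 94)/(120*s^5 + 250*s^4 + 498*s^3 + 499*s^2 + 308*s + 165)
No further cancellation is possible in the step-2 result, so that is T(s). Its denominator becomes monic after dividing by the leading coefficient 120.

Answer: s^5 + 25*s^4/12 + 83*s^3/20 + 499*s^2/120 + 77*s/30 + 11/8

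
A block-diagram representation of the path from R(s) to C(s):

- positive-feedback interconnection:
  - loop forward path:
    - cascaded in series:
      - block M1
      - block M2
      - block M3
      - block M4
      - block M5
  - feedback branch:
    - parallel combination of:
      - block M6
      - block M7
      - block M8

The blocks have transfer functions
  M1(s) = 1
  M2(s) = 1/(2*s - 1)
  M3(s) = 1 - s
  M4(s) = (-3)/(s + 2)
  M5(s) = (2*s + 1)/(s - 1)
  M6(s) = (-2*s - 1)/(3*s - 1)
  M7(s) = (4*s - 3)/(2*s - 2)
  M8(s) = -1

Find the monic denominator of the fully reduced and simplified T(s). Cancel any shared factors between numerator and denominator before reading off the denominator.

Reducing step by step:

1. combine M1, M2, M3, M4, M5 in series, giving (6*s + 3)/(2*s^2 + 3*s - 2)
2. sum the parallel branches M6, M7, M8, giving (2*s^2 - 3*s + 3)/(6*s^2 - 8*s + 2)
3. close the feedback loop around (M1*M2*M3*M4*M5), (M6+M7+M8), giving (36*s^3 - 30*s^2 - 12*s + 6)/(12*s^4 - 10*s^3 - 20*s^2 + 13*s - 13)
The result of step 3 is T(s) in lowest terms. Its denominator has leading coefficient 12; dividing the denominator through by 12 makes it monic.

Answer: s^4 - 5*s^3/6 - 5*s^2/3 + 13*s/12 - 13/12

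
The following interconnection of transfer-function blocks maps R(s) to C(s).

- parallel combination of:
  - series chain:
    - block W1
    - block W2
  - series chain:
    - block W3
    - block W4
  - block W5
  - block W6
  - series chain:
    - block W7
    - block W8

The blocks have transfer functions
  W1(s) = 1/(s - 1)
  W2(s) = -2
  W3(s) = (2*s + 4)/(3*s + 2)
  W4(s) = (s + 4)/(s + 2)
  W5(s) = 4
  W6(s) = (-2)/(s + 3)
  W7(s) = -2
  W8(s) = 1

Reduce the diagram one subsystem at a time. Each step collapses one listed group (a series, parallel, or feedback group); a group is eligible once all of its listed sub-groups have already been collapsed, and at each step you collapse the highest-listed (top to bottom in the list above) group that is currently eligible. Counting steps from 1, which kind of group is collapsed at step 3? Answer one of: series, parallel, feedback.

[1] series reduction of W1, W2
[2] multiply W3, W4 (series)
[3] cascade W7, W8
[4] add (W1*W2), (W3*W4), W5, W6, (W7*W8) (parallel)
Step 3 collapses a series group.

Hence the answer: series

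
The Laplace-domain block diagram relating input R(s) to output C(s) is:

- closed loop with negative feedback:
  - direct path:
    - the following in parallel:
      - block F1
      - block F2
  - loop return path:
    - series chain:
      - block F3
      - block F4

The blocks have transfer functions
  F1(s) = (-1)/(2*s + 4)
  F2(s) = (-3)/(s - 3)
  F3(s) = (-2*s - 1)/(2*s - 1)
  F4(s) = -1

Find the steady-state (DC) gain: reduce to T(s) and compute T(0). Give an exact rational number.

Step 1. parallel reduction of F1, F2 gives (-7*s - 9)/(2*s^2 - 2*s - 12)
Step 2. multiply F3, F4 (series) gives (2*s + 1)/(2*s - 1)
Step 3. collapse the loop ((F1+F2) forward, (F3*F4) return) gives (-14*s^2 - 11*s + 9)/(4*s^3 - 20*s^2 - 47*s + 3)
That last expression is T(s); at s = 0 only the constant terms survive, so T(0) = 9/3 = 3.

Answer: 3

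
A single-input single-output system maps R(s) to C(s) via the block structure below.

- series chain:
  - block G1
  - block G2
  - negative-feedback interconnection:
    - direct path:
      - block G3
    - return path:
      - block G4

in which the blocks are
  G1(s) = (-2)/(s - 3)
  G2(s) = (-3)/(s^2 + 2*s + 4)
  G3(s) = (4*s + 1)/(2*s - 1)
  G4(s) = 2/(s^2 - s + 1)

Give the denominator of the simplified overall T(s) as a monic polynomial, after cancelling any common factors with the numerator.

Answer: s^6 - 5*s^5/2 + 5*s^4 - 14*s^3 + 13*s^2/2 - 67*s - 6

Working:
Step 1. reduce the feedback loop with forward G3 and return G4 -> (4*s^3 - 3*s^2 + 3*s + 1)/(2*s^3 - 3*s^2 + 11*s + 1)
Step 2. reduce the series chain G1, G2, [G3/(1+G3*G4)] -> (24*s^3 - 18*s^2 + 18*s + 6)/(2*s^6 - 5*s^5 + 10*s^4 - 28*s^3 + 13*s^2 - 134*s - 12)
No further cancellation is possible in the step-2 result, so that is T(s). Its denominator becomes monic after dividing by the leading coefficient 2.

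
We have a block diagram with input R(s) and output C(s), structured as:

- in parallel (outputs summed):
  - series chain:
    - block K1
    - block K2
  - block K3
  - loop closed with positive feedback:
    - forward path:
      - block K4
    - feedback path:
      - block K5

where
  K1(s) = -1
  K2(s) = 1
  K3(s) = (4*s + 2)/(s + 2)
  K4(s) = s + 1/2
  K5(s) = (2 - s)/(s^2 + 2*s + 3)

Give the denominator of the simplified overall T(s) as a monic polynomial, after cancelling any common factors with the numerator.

Reducing step by step:

Step 1. combine K1, K2 in series: -1
Step 2. collapse the loop (K4 forward, K5 return): (2*s^3 + 5*s^2 + 8*s + 3)/(4*s^2 + s + 4)
Step 3. parallel reduction of (K1*K2), K3, [K4/(1-K4*K5)]: (2*s^4 + 21*s^3 + 21*s^2 + 31*s + 6)/(4*s^3 + 9*s^2 + 6*s + 8)
The result of step 3 is T(s) in lowest terms. Its denominator has leading coefficient 4; dividing the denominator through by 4 makes it monic.

Answer: s^3 + 9*s^2/4 + 3*s/2 + 2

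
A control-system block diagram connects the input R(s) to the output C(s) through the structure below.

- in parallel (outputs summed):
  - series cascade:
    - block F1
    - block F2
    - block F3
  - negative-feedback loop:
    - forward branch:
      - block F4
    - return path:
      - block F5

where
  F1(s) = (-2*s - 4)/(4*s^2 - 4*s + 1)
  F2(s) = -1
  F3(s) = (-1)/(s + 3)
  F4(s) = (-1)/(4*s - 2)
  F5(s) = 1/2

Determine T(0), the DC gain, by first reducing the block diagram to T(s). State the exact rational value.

Reducing step by step:

Step 1 - multiply F1, F2, F3 (series) -> (-2*s - 4)/(4*s^3 + 8*s^2 - 11*s + 3)
Step 2 - reduce the feedback loop with forward F4 and return F5 -> (-2)/(8*s - 5)
Step 3 - add (F1*F2*F3), [F4/(1+F4*F5)] (parallel) -> (-8*s^3 - 32*s^2 + 14)/(32*s^4 + 44*s^3 - 128*s^2 + 79*s - 15)
The step-3 result is T(s). Setting s = 0: T(0) = 14/(-15) = -14/15.

Answer: -14/15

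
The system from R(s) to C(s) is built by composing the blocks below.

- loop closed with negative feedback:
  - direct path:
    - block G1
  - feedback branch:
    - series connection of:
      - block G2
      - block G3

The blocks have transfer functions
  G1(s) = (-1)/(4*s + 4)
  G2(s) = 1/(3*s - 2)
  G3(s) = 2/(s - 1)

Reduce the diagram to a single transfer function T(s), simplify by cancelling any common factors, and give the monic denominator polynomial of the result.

First reduce the diagram to T(s).

(1) series reduction of G2, G3 = 2/(3*s^2 - 5*s + 2)
(2) collapse the loop (G1 forward, (G2*G3) return) = (-3*s^2 + 5*s - 2)/(12*s^3 - 8*s^2 - 12*s + 6)
That last expression is T(s), already simplified. Scaling its denominator by 1/12 (the reciprocal of the leading coefficient) yields the monic denominator.

Answer: s^3 - 2*s^2/3 - s + 1/2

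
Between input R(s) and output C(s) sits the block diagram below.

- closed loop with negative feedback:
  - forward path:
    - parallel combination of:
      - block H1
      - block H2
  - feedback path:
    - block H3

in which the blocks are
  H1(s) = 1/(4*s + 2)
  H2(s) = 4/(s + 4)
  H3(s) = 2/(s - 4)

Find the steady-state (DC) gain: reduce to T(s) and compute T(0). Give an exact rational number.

Step 1. reduce the parallel group H1, H2 = (17*s + 12)/(4*s^2 + 18*s + 8)
Step 2. reduce the feedback loop with forward (H1+H2) and return H3 = (17*s^2 - 56*s - 48)/(4*s^3 + 2*s^2 - 30*s - 8)
DC gain: substitute s = 0 into T(s) from step 2: T(0) = -48/(-8) = 6.

Answer: 6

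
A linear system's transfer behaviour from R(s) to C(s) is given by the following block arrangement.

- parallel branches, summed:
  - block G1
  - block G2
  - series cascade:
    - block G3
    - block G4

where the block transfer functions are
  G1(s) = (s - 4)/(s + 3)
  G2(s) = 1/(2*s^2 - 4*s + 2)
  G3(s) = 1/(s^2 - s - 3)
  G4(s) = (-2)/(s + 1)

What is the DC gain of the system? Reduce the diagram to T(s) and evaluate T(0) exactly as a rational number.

The answer is -1/6.

Reasoning:
Step 1 - multiply G3, G4 (series) -> (-2)/(s^3 - 4*s - 3)
Step 2 - sum the parallel branches G1, G2, (G3*G4) -> (2*s^6 - 12*s^5 + 11*s^4 + 33*s^3 - 44*s^2 - 17*s + 3)/(2*s^6 + 2*s^5 - 18*s^4 - 8*s^3 + 34*s^2 + 6*s - 18)
Evaluating the step-2 result (the overall T(s)) at s = 0 gives T(0) = 3/(-18) = -1/6.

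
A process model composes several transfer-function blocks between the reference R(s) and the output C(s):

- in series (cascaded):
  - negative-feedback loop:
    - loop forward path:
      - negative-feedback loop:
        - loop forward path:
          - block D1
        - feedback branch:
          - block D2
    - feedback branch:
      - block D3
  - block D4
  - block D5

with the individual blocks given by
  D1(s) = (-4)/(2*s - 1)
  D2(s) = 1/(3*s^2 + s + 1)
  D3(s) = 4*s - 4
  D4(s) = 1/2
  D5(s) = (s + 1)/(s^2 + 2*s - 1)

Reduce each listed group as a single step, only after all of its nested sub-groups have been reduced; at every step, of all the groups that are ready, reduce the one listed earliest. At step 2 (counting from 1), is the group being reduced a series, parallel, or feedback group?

Reducing step by step:

Step 1. apply the feedback formula to D1, D2
Step 2. feedback reduction of [D1/(1+D1*D2)], D3
Step 3. series reduction of [[D1/(1+D1*D2)]/(1+[D1/(1+D1*D2)]*D3)], D4, D5
Step 2: feedback.

Answer: feedback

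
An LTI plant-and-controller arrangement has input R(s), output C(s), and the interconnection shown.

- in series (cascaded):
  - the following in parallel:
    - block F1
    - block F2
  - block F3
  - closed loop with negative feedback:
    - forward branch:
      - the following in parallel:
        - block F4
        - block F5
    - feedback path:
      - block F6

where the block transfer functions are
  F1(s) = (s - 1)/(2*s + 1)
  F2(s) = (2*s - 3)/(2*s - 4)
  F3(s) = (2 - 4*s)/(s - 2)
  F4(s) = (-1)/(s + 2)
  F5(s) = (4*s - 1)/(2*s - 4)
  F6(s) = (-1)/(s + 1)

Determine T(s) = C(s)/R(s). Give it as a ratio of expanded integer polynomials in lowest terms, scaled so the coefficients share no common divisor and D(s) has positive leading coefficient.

Reducing step by step:

Step 1. sum the parallel branches F1, F2 -> (6*s^2 - 10*s + 1)/(4*s^2 - 6*s - 4)
Step 2. add F4, F5 (parallel) -> (4*s^2 + 5*s + 2)/(2*s^2 - 8)
Step 3. feedback reduction of (F4+F5), F6 -> (4*s^3 + 9*s^2 + 7*s + 2)/(2*s^3 - 2*s^2 - 13*s - 10)
Step 4. reduce the series chain (F1+F2), F3, [(F4+F5)/(1+(F4+F5)*F6)]: this yields T(s), and no further normalization is needed

Answer: (-48*s^6 - 4*s^5 + 102*s^4 + 54*s^3 - 23*s^2 - 17*s + 2)/(4*s^6 - 18*s^5 - 4*s^4 + 71*s^3 + 10*s^2 - 92*s - 40)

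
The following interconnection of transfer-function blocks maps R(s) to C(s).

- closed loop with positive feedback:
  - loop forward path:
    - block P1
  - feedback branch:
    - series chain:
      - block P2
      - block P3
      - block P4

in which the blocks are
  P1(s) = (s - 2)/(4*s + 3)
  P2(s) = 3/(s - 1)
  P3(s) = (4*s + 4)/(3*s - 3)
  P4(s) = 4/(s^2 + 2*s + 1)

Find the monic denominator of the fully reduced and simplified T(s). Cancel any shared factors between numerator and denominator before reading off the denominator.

[1] multiply P2, P3, P4 (series) -> 16/(s^3 - s^2 - s + 1)
[2] apply the feedback formula to P1, (P2*P3*P4) -> (s^4 - 3*s^3 + s^2 + 3*s - 2)/(4*s^4 - s^3 - 7*s^2 - 15*s + 35)
T(s) is the step-2 result (common factors already cancelled). Leading coefficient of the denominator: 4. Divide through by 4 for the monic polynomial.

Therefore the answer is s^4 - s^3/4 - 7*s^2/4 - 15*s/4 + 35/4.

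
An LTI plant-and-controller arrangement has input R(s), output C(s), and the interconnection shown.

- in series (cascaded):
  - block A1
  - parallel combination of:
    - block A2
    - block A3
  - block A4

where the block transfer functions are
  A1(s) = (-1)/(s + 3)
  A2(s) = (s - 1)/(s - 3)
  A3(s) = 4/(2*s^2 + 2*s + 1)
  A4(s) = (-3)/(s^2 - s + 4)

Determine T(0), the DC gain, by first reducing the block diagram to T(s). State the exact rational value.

Step 1: parallel reduction of A2, A3, giving (2*s^3 + 3*s - 13)/(2*s^3 - 4*s^2 - 5*s - 3)
Step 2: cascade A1, (A2+A3), A4, giving (6*s^3 + 9*s - 39)/(2*s^6 - 11*s^4 + 7*s^3 - 59*s^2 - 63*s - 36)
Evaluating the step-2 result (the overall T(s)) at s = 0 gives T(0) = -39/(-36) = 13/12.

Final answer: 13/12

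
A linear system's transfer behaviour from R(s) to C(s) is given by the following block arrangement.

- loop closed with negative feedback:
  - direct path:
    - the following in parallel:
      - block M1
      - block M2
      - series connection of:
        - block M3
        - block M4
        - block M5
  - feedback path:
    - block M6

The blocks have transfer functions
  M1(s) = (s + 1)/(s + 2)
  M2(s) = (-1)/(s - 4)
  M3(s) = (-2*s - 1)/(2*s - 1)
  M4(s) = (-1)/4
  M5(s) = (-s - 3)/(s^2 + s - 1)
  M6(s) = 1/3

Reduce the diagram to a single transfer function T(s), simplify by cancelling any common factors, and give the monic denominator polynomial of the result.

Answer: s^5 - 33*s^4/16 - 331*s^3/32 + 43*s^2/32 + 191*s/16 - 3

Working:
Step 1 - reduce the series chain M3, M4, M5, giving (-2*s^2 - 7*s - 3)/(8*s^3 + 4*s^2 - 12*s + 4)
Step 2 - add M1, M2, (M3*M4*M5) (parallel), giving (8*s^5 - 30*s^4 - 79*s^3 + 55*s^2 + 118*s)/(8*s^5 - 12*s^4 - 84*s^3 - 4*s^2 + 88*s - 32)
Step 3 - feedback reduction of (M1+M2+(M3*M4*M5)), M6, giving (24*s^5 - 90*s^4 - 237*s^3 + 165*s^2 + 354*s)/(32*s^5 - 66*s^4 - 331*s^3 + 43*s^2 + 382*s - 96)
Step 3 gives the fully reduced T(s), with no common factor left to cancel. The denominator's leading coefficient is 32, so divide each of its coefficients by 32 to get the monic form.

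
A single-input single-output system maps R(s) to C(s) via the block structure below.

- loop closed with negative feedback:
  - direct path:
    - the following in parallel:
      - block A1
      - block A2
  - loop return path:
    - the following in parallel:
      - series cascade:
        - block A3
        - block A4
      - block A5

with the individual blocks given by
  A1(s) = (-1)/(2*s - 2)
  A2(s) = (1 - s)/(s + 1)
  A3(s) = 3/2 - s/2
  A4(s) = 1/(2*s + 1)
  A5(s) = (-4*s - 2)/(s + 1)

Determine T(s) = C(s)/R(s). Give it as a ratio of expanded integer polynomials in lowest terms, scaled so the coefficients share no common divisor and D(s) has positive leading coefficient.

1. parallel reduction of A1, A2, giving (-2*s^2 + 3*s - 3)/(2*s^2 - 2)
2. multiply A3, A4 (series), giving (3 - s)/(4*s + 2)
3. sum the parallel branches (A3*A4), A5, giving (-17*s^2 - 14*s - 1)/(4*s^2 + 6*s + 2)
4. feedback reduction of (A1+A2), ((A3*A4)+A5), giving the overall T(s)

Therefore the answer is (-8*s^4 + 2*s^2 - 12*s - 6)/(42*s^4 - 11*s^3 + 7*s^2 + 27*s - 1).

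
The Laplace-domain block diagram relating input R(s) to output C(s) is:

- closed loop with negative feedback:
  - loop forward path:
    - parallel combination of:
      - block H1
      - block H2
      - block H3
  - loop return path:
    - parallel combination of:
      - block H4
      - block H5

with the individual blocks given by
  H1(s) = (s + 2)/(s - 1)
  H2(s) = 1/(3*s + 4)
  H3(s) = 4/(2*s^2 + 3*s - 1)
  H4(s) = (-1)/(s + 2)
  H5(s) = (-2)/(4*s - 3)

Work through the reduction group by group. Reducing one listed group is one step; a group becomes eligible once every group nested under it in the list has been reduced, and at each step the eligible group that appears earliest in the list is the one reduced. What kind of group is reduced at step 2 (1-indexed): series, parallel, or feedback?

Step 1 - reduce the parallel group H1, H2, H3
Step 2 - add H4, H5 (parallel)
Step 3 - feedback reduction of (H1+H2+H3), (H4+H5)
The group at step 2 is a parallel group.

Final answer: parallel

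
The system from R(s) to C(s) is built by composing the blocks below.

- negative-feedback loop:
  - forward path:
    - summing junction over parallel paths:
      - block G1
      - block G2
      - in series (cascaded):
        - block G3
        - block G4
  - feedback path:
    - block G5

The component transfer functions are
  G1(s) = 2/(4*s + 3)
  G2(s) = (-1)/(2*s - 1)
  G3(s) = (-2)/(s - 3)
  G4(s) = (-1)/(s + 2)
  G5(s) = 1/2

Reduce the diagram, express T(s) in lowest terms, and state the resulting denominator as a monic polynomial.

Step 1 - multiply G3, G4 (series); result 2/(s^2 - s - 6)
Step 2 - combine G1, G2, (G3*G4) in parallel; result (11*s^2 + 9*s + 24)/(8*s^4 - 6*s^3 - 53*s^2 - 9*s + 18)
Step 3 - close the feedback loop around (G1+G2+(G3*G4)), G5; result (22*s^2 + 18*s + 48)/(16*s^4 - 12*s^3 - 95*s^2 - 9*s + 60)
The result of step 3 is T(s) in lowest terms. Its denominator has leading coefficient 16; dividing the denominator through by 16 makes it monic.

Hence the answer: s^4 - 3*s^3/4 - 95*s^2/16 - 9*s/16 + 15/4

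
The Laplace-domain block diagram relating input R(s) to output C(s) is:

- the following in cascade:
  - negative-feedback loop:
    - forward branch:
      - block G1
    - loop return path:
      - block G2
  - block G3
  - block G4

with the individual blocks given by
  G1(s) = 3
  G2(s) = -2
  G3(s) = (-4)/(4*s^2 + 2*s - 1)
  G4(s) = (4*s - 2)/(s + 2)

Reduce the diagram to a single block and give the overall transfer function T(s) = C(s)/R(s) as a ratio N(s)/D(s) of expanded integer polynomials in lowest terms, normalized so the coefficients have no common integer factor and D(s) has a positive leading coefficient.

1. reduce the feedback loop with forward G1 and return G2; result (-3)/5
2. reduce the series chain [G1/(1+G1*G2)], G3, G4: this yields T(s), and no further normalization is needed

Therefore the answer is (48*s - 24)/(20*s^3 + 50*s^2 + 15*s - 10).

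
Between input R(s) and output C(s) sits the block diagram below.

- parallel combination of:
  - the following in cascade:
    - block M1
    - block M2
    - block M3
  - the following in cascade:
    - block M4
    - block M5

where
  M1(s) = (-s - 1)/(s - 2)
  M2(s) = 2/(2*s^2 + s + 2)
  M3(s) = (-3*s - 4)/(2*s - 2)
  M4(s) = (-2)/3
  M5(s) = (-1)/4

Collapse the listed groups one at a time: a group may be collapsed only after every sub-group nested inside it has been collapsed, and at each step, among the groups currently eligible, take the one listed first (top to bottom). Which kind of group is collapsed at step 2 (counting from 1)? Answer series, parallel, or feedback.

Answer: series

Working:
1. cascade M1, M2, M3
2. cascade M4, M5
3. sum the parallel branches (M1*M2*M3), (M4*M5)
So the answer for step 2 is series.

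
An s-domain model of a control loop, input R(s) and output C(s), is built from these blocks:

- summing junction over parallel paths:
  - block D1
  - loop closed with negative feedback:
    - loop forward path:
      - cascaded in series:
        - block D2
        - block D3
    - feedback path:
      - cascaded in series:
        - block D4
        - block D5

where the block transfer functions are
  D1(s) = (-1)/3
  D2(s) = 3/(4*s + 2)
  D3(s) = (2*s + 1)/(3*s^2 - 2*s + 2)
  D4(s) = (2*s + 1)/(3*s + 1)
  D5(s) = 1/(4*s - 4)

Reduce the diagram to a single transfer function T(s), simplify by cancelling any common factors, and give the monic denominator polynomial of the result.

[1] series reduction of D2, D3, giving 3/(6*s^2 - 4*s + 4)
[2] series reduction of D4, D5, giving (2*s + 1)/(12*s^2 - 8*s - 4)
[3] reduce the feedback loop with forward (D2*D3) and return (D4*D5), giving (36*s^2 - 24*s - 12)/(72*s^4 - 96*s^3 + 56*s^2 - 10*s - 13)
[4] add D1, [(D2*D3)/(1+(D2*D3)*(D4*D5))] (parallel), giving (-72*s^4 + 96*s^3 + 52*s^2 - 62*s - 23)/(216*s^4 - 288*s^3 + 168*s^2 - 30*s - 39)
The result of step 4 is T(s) in lowest terms. Its denominator has leading coefficient 216; dividing the denominator through by 216 makes it monic.

Final answer: s^4 - 4*s^3/3 + 7*s^2/9 - 5*s/36 - 13/72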